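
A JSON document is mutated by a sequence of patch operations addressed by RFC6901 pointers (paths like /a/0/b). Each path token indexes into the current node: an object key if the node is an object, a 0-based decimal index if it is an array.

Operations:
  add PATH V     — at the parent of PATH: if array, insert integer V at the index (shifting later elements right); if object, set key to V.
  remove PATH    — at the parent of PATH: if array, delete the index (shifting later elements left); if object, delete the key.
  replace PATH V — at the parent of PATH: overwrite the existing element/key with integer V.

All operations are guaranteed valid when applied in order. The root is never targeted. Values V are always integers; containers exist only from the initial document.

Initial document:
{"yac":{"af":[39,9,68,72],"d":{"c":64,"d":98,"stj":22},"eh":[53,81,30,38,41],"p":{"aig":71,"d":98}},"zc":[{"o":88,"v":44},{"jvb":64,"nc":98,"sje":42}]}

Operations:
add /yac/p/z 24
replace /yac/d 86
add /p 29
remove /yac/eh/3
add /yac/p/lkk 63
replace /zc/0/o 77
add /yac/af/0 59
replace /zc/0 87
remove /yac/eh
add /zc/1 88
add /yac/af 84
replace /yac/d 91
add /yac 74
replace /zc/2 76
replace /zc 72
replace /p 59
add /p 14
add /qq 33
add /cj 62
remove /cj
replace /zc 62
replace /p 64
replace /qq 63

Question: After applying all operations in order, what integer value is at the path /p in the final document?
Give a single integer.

Answer: 64

Derivation:
After op 1 (add /yac/p/z 24): {"yac":{"af":[39,9,68,72],"d":{"c":64,"d":98,"stj":22},"eh":[53,81,30,38,41],"p":{"aig":71,"d":98,"z":24}},"zc":[{"o":88,"v":44},{"jvb":64,"nc":98,"sje":42}]}
After op 2 (replace /yac/d 86): {"yac":{"af":[39,9,68,72],"d":86,"eh":[53,81,30,38,41],"p":{"aig":71,"d":98,"z":24}},"zc":[{"o":88,"v":44},{"jvb":64,"nc":98,"sje":42}]}
After op 3 (add /p 29): {"p":29,"yac":{"af":[39,9,68,72],"d":86,"eh":[53,81,30,38,41],"p":{"aig":71,"d":98,"z":24}},"zc":[{"o":88,"v":44},{"jvb":64,"nc":98,"sje":42}]}
After op 4 (remove /yac/eh/3): {"p":29,"yac":{"af":[39,9,68,72],"d":86,"eh":[53,81,30,41],"p":{"aig":71,"d":98,"z":24}},"zc":[{"o":88,"v":44},{"jvb":64,"nc":98,"sje":42}]}
After op 5 (add /yac/p/lkk 63): {"p":29,"yac":{"af":[39,9,68,72],"d":86,"eh":[53,81,30,41],"p":{"aig":71,"d":98,"lkk":63,"z":24}},"zc":[{"o":88,"v":44},{"jvb":64,"nc":98,"sje":42}]}
After op 6 (replace /zc/0/o 77): {"p":29,"yac":{"af":[39,9,68,72],"d":86,"eh":[53,81,30,41],"p":{"aig":71,"d":98,"lkk":63,"z":24}},"zc":[{"o":77,"v":44},{"jvb":64,"nc":98,"sje":42}]}
After op 7 (add /yac/af/0 59): {"p":29,"yac":{"af":[59,39,9,68,72],"d":86,"eh":[53,81,30,41],"p":{"aig":71,"d":98,"lkk":63,"z":24}},"zc":[{"o":77,"v":44},{"jvb":64,"nc":98,"sje":42}]}
After op 8 (replace /zc/0 87): {"p":29,"yac":{"af":[59,39,9,68,72],"d":86,"eh":[53,81,30,41],"p":{"aig":71,"d":98,"lkk":63,"z":24}},"zc":[87,{"jvb":64,"nc":98,"sje":42}]}
After op 9 (remove /yac/eh): {"p":29,"yac":{"af":[59,39,9,68,72],"d":86,"p":{"aig":71,"d":98,"lkk":63,"z":24}},"zc":[87,{"jvb":64,"nc":98,"sje":42}]}
After op 10 (add /zc/1 88): {"p":29,"yac":{"af":[59,39,9,68,72],"d":86,"p":{"aig":71,"d":98,"lkk":63,"z":24}},"zc":[87,88,{"jvb":64,"nc":98,"sje":42}]}
After op 11 (add /yac/af 84): {"p":29,"yac":{"af":84,"d":86,"p":{"aig":71,"d":98,"lkk":63,"z":24}},"zc":[87,88,{"jvb":64,"nc":98,"sje":42}]}
After op 12 (replace /yac/d 91): {"p":29,"yac":{"af":84,"d":91,"p":{"aig":71,"d":98,"lkk":63,"z":24}},"zc":[87,88,{"jvb":64,"nc":98,"sje":42}]}
After op 13 (add /yac 74): {"p":29,"yac":74,"zc":[87,88,{"jvb":64,"nc":98,"sje":42}]}
After op 14 (replace /zc/2 76): {"p":29,"yac":74,"zc":[87,88,76]}
After op 15 (replace /zc 72): {"p":29,"yac":74,"zc":72}
After op 16 (replace /p 59): {"p":59,"yac":74,"zc":72}
After op 17 (add /p 14): {"p":14,"yac":74,"zc":72}
After op 18 (add /qq 33): {"p":14,"qq":33,"yac":74,"zc":72}
After op 19 (add /cj 62): {"cj":62,"p":14,"qq":33,"yac":74,"zc":72}
After op 20 (remove /cj): {"p":14,"qq":33,"yac":74,"zc":72}
After op 21 (replace /zc 62): {"p":14,"qq":33,"yac":74,"zc":62}
After op 22 (replace /p 64): {"p":64,"qq":33,"yac":74,"zc":62}
After op 23 (replace /qq 63): {"p":64,"qq":63,"yac":74,"zc":62}
Value at /p: 64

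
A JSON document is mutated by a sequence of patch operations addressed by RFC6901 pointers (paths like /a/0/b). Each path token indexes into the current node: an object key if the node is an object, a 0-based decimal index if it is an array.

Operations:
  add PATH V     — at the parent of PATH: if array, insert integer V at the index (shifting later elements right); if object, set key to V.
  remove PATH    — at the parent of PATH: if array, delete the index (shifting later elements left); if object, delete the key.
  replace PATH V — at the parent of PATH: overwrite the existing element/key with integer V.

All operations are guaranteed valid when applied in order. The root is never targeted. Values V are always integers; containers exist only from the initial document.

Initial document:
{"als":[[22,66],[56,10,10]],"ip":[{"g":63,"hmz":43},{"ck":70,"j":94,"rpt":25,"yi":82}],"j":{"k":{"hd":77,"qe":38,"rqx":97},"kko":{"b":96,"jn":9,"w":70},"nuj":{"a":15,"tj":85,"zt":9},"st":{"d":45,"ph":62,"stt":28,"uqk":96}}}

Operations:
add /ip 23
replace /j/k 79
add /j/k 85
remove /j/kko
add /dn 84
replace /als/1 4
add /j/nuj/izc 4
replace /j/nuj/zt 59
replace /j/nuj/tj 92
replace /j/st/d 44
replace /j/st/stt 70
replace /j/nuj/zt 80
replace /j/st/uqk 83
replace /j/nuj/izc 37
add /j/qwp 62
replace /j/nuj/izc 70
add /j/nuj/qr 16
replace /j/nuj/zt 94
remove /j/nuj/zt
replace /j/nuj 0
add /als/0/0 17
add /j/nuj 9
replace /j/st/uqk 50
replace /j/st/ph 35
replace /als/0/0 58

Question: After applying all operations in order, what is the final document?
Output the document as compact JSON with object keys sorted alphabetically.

After op 1 (add /ip 23): {"als":[[22,66],[56,10,10]],"ip":23,"j":{"k":{"hd":77,"qe":38,"rqx":97},"kko":{"b":96,"jn":9,"w":70},"nuj":{"a":15,"tj":85,"zt":9},"st":{"d":45,"ph":62,"stt":28,"uqk":96}}}
After op 2 (replace /j/k 79): {"als":[[22,66],[56,10,10]],"ip":23,"j":{"k":79,"kko":{"b":96,"jn":9,"w":70},"nuj":{"a":15,"tj":85,"zt":9},"st":{"d":45,"ph":62,"stt":28,"uqk":96}}}
After op 3 (add /j/k 85): {"als":[[22,66],[56,10,10]],"ip":23,"j":{"k":85,"kko":{"b":96,"jn":9,"w":70},"nuj":{"a":15,"tj":85,"zt":9},"st":{"d":45,"ph":62,"stt":28,"uqk":96}}}
After op 4 (remove /j/kko): {"als":[[22,66],[56,10,10]],"ip":23,"j":{"k":85,"nuj":{"a":15,"tj":85,"zt":9},"st":{"d":45,"ph":62,"stt":28,"uqk":96}}}
After op 5 (add /dn 84): {"als":[[22,66],[56,10,10]],"dn":84,"ip":23,"j":{"k":85,"nuj":{"a":15,"tj":85,"zt":9},"st":{"d":45,"ph":62,"stt":28,"uqk":96}}}
After op 6 (replace /als/1 4): {"als":[[22,66],4],"dn":84,"ip":23,"j":{"k":85,"nuj":{"a":15,"tj":85,"zt":9},"st":{"d":45,"ph":62,"stt":28,"uqk":96}}}
After op 7 (add /j/nuj/izc 4): {"als":[[22,66],4],"dn":84,"ip":23,"j":{"k":85,"nuj":{"a":15,"izc":4,"tj":85,"zt":9},"st":{"d":45,"ph":62,"stt":28,"uqk":96}}}
After op 8 (replace /j/nuj/zt 59): {"als":[[22,66],4],"dn":84,"ip":23,"j":{"k":85,"nuj":{"a":15,"izc":4,"tj":85,"zt":59},"st":{"d":45,"ph":62,"stt":28,"uqk":96}}}
After op 9 (replace /j/nuj/tj 92): {"als":[[22,66],4],"dn":84,"ip":23,"j":{"k":85,"nuj":{"a":15,"izc":4,"tj":92,"zt":59},"st":{"d":45,"ph":62,"stt":28,"uqk":96}}}
After op 10 (replace /j/st/d 44): {"als":[[22,66],4],"dn":84,"ip":23,"j":{"k":85,"nuj":{"a":15,"izc":4,"tj":92,"zt":59},"st":{"d":44,"ph":62,"stt":28,"uqk":96}}}
After op 11 (replace /j/st/stt 70): {"als":[[22,66],4],"dn":84,"ip":23,"j":{"k":85,"nuj":{"a":15,"izc":4,"tj":92,"zt":59},"st":{"d":44,"ph":62,"stt":70,"uqk":96}}}
After op 12 (replace /j/nuj/zt 80): {"als":[[22,66],4],"dn":84,"ip":23,"j":{"k":85,"nuj":{"a":15,"izc":4,"tj":92,"zt":80},"st":{"d":44,"ph":62,"stt":70,"uqk":96}}}
After op 13 (replace /j/st/uqk 83): {"als":[[22,66],4],"dn":84,"ip":23,"j":{"k":85,"nuj":{"a":15,"izc":4,"tj":92,"zt":80},"st":{"d":44,"ph":62,"stt":70,"uqk":83}}}
After op 14 (replace /j/nuj/izc 37): {"als":[[22,66],4],"dn":84,"ip":23,"j":{"k":85,"nuj":{"a":15,"izc":37,"tj":92,"zt":80},"st":{"d":44,"ph":62,"stt":70,"uqk":83}}}
After op 15 (add /j/qwp 62): {"als":[[22,66],4],"dn":84,"ip":23,"j":{"k":85,"nuj":{"a":15,"izc":37,"tj":92,"zt":80},"qwp":62,"st":{"d":44,"ph":62,"stt":70,"uqk":83}}}
After op 16 (replace /j/nuj/izc 70): {"als":[[22,66],4],"dn":84,"ip":23,"j":{"k":85,"nuj":{"a":15,"izc":70,"tj":92,"zt":80},"qwp":62,"st":{"d":44,"ph":62,"stt":70,"uqk":83}}}
After op 17 (add /j/nuj/qr 16): {"als":[[22,66],4],"dn":84,"ip":23,"j":{"k":85,"nuj":{"a":15,"izc":70,"qr":16,"tj":92,"zt":80},"qwp":62,"st":{"d":44,"ph":62,"stt":70,"uqk":83}}}
After op 18 (replace /j/nuj/zt 94): {"als":[[22,66],4],"dn":84,"ip":23,"j":{"k":85,"nuj":{"a":15,"izc":70,"qr":16,"tj":92,"zt":94},"qwp":62,"st":{"d":44,"ph":62,"stt":70,"uqk":83}}}
After op 19 (remove /j/nuj/zt): {"als":[[22,66],4],"dn":84,"ip":23,"j":{"k":85,"nuj":{"a":15,"izc":70,"qr":16,"tj":92},"qwp":62,"st":{"d":44,"ph":62,"stt":70,"uqk":83}}}
After op 20 (replace /j/nuj 0): {"als":[[22,66],4],"dn":84,"ip":23,"j":{"k":85,"nuj":0,"qwp":62,"st":{"d":44,"ph":62,"stt":70,"uqk":83}}}
After op 21 (add /als/0/0 17): {"als":[[17,22,66],4],"dn":84,"ip":23,"j":{"k":85,"nuj":0,"qwp":62,"st":{"d":44,"ph":62,"stt":70,"uqk":83}}}
After op 22 (add /j/nuj 9): {"als":[[17,22,66],4],"dn":84,"ip":23,"j":{"k":85,"nuj":9,"qwp":62,"st":{"d":44,"ph":62,"stt":70,"uqk":83}}}
After op 23 (replace /j/st/uqk 50): {"als":[[17,22,66],4],"dn":84,"ip":23,"j":{"k":85,"nuj":9,"qwp":62,"st":{"d":44,"ph":62,"stt":70,"uqk":50}}}
After op 24 (replace /j/st/ph 35): {"als":[[17,22,66],4],"dn":84,"ip":23,"j":{"k":85,"nuj":9,"qwp":62,"st":{"d":44,"ph":35,"stt":70,"uqk":50}}}
After op 25 (replace /als/0/0 58): {"als":[[58,22,66],4],"dn":84,"ip":23,"j":{"k":85,"nuj":9,"qwp":62,"st":{"d":44,"ph":35,"stt":70,"uqk":50}}}

Answer: {"als":[[58,22,66],4],"dn":84,"ip":23,"j":{"k":85,"nuj":9,"qwp":62,"st":{"d":44,"ph":35,"stt":70,"uqk":50}}}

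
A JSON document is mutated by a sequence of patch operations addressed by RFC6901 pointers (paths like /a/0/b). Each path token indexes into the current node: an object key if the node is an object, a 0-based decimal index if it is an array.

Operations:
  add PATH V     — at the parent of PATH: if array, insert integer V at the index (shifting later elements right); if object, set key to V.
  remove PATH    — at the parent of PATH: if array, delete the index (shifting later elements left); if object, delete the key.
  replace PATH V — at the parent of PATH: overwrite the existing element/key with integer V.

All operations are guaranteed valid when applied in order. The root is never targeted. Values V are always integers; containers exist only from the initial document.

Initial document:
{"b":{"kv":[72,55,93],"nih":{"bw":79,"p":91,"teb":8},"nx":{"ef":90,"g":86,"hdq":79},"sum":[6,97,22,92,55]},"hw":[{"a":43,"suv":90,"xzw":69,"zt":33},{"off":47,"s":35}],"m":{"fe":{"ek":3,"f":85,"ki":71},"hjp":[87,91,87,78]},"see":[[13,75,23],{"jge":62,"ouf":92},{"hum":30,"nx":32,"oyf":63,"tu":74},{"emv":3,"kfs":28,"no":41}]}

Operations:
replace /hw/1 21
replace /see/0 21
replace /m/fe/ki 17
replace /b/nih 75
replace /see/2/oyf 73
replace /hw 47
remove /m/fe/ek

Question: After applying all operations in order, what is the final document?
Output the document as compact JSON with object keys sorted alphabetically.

Answer: {"b":{"kv":[72,55,93],"nih":75,"nx":{"ef":90,"g":86,"hdq":79},"sum":[6,97,22,92,55]},"hw":47,"m":{"fe":{"f":85,"ki":17},"hjp":[87,91,87,78]},"see":[21,{"jge":62,"ouf":92},{"hum":30,"nx":32,"oyf":73,"tu":74},{"emv":3,"kfs":28,"no":41}]}

Derivation:
After op 1 (replace /hw/1 21): {"b":{"kv":[72,55,93],"nih":{"bw":79,"p":91,"teb":8},"nx":{"ef":90,"g":86,"hdq":79},"sum":[6,97,22,92,55]},"hw":[{"a":43,"suv":90,"xzw":69,"zt":33},21],"m":{"fe":{"ek":3,"f":85,"ki":71},"hjp":[87,91,87,78]},"see":[[13,75,23],{"jge":62,"ouf":92},{"hum":30,"nx":32,"oyf":63,"tu":74},{"emv":3,"kfs":28,"no":41}]}
After op 2 (replace /see/0 21): {"b":{"kv":[72,55,93],"nih":{"bw":79,"p":91,"teb":8},"nx":{"ef":90,"g":86,"hdq":79},"sum":[6,97,22,92,55]},"hw":[{"a":43,"suv":90,"xzw":69,"zt":33},21],"m":{"fe":{"ek":3,"f":85,"ki":71},"hjp":[87,91,87,78]},"see":[21,{"jge":62,"ouf":92},{"hum":30,"nx":32,"oyf":63,"tu":74},{"emv":3,"kfs":28,"no":41}]}
After op 3 (replace /m/fe/ki 17): {"b":{"kv":[72,55,93],"nih":{"bw":79,"p":91,"teb":8},"nx":{"ef":90,"g":86,"hdq":79},"sum":[6,97,22,92,55]},"hw":[{"a":43,"suv":90,"xzw":69,"zt":33},21],"m":{"fe":{"ek":3,"f":85,"ki":17},"hjp":[87,91,87,78]},"see":[21,{"jge":62,"ouf":92},{"hum":30,"nx":32,"oyf":63,"tu":74},{"emv":3,"kfs":28,"no":41}]}
After op 4 (replace /b/nih 75): {"b":{"kv":[72,55,93],"nih":75,"nx":{"ef":90,"g":86,"hdq":79},"sum":[6,97,22,92,55]},"hw":[{"a":43,"suv":90,"xzw":69,"zt":33},21],"m":{"fe":{"ek":3,"f":85,"ki":17},"hjp":[87,91,87,78]},"see":[21,{"jge":62,"ouf":92},{"hum":30,"nx":32,"oyf":63,"tu":74},{"emv":3,"kfs":28,"no":41}]}
After op 5 (replace /see/2/oyf 73): {"b":{"kv":[72,55,93],"nih":75,"nx":{"ef":90,"g":86,"hdq":79},"sum":[6,97,22,92,55]},"hw":[{"a":43,"suv":90,"xzw":69,"zt":33},21],"m":{"fe":{"ek":3,"f":85,"ki":17},"hjp":[87,91,87,78]},"see":[21,{"jge":62,"ouf":92},{"hum":30,"nx":32,"oyf":73,"tu":74},{"emv":3,"kfs":28,"no":41}]}
After op 6 (replace /hw 47): {"b":{"kv":[72,55,93],"nih":75,"nx":{"ef":90,"g":86,"hdq":79},"sum":[6,97,22,92,55]},"hw":47,"m":{"fe":{"ek":3,"f":85,"ki":17},"hjp":[87,91,87,78]},"see":[21,{"jge":62,"ouf":92},{"hum":30,"nx":32,"oyf":73,"tu":74},{"emv":3,"kfs":28,"no":41}]}
After op 7 (remove /m/fe/ek): {"b":{"kv":[72,55,93],"nih":75,"nx":{"ef":90,"g":86,"hdq":79},"sum":[6,97,22,92,55]},"hw":47,"m":{"fe":{"f":85,"ki":17},"hjp":[87,91,87,78]},"see":[21,{"jge":62,"ouf":92},{"hum":30,"nx":32,"oyf":73,"tu":74},{"emv":3,"kfs":28,"no":41}]}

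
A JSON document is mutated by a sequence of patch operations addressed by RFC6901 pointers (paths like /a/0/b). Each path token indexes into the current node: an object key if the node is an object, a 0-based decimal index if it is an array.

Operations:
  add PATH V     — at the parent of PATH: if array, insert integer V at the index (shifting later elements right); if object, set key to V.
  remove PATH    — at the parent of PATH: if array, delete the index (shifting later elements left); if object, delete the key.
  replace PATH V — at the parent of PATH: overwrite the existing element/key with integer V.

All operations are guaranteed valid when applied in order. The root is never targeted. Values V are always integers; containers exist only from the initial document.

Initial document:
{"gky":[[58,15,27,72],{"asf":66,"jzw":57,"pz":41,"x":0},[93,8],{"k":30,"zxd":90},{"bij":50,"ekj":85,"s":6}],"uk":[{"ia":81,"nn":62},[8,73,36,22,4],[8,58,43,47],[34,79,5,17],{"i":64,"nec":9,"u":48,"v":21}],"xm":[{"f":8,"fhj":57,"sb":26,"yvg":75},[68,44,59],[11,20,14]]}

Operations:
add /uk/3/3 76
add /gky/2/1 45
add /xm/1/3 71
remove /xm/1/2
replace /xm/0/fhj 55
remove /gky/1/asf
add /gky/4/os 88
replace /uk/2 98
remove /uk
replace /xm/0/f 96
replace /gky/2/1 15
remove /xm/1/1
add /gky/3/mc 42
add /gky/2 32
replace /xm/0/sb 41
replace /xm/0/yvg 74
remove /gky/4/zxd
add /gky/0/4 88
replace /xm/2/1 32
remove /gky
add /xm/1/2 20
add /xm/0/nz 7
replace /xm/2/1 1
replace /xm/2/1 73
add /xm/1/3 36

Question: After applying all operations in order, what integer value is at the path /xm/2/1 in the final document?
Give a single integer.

Answer: 73

Derivation:
After op 1 (add /uk/3/3 76): {"gky":[[58,15,27,72],{"asf":66,"jzw":57,"pz":41,"x":0},[93,8],{"k":30,"zxd":90},{"bij":50,"ekj":85,"s":6}],"uk":[{"ia":81,"nn":62},[8,73,36,22,4],[8,58,43,47],[34,79,5,76,17],{"i":64,"nec":9,"u":48,"v":21}],"xm":[{"f":8,"fhj":57,"sb":26,"yvg":75},[68,44,59],[11,20,14]]}
After op 2 (add /gky/2/1 45): {"gky":[[58,15,27,72],{"asf":66,"jzw":57,"pz":41,"x":0},[93,45,8],{"k":30,"zxd":90},{"bij":50,"ekj":85,"s":6}],"uk":[{"ia":81,"nn":62},[8,73,36,22,4],[8,58,43,47],[34,79,5,76,17],{"i":64,"nec":9,"u":48,"v":21}],"xm":[{"f":8,"fhj":57,"sb":26,"yvg":75},[68,44,59],[11,20,14]]}
After op 3 (add /xm/1/3 71): {"gky":[[58,15,27,72],{"asf":66,"jzw":57,"pz":41,"x":0},[93,45,8],{"k":30,"zxd":90},{"bij":50,"ekj":85,"s":6}],"uk":[{"ia":81,"nn":62},[8,73,36,22,4],[8,58,43,47],[34,79,5,76,17],{"i":64,"nec":9,"u":48,"v":21}],"xm":[{"f":8,"fhj":57,"sb":26,"yvg":75},[68,44,59,71],[11,20,14]]}
After op 4 (remove /xm/1/2): {"gky":[[58,15,27,72],{"asf":66,"jzw":57,"pz":41,"x":0},[93,45,8],{"k":30,"zxd":90},{"bij":50,"ekj":85,"s":6}],"uk":[{"ia":81,"nn":62},[8,73,36,22,4],[8,58,43,47],[34,79,5,76,17],{"i":64,"nec":9,"u":48,"v":21}],"xm":[{"f":8,"fhj":57,"sb":26,"yvg":75},[68,44,71],[11,20,14]]}
After op 5 (replace /xm/0/fhj 55): {"gky":[[58,15,27,72],{"asf":66,"jzw":57,"pz":41,"x":0},[93,45,8],{"k":30,"zxd":90},{"bij":50,"ekj":85,"s":6}],"uk":[{"ia":81,"nn":62},[8,73,36,22,4],[8,58,43,47],[34,79,5,76,17],{"i":64,"nec":9,"u":48,"v":21}],"xm":[{"f":8,"fhj":55,"sb":26,"yvg":75},[68,44,71],[11,20,14]]}
After op 6 (remove /gky/1/asf): {"gky":[[58,15,27,72],{"jzw":57,"pz":41,"x":0},[93,45,8],{"k":30,"zxd":90},{"bij":50,"ekj":85,"s":6}],"uk":[{"ia":81,"nn":62},[8,73,36,22,4],[8,58,43,47],[34,79,5,76,17],{"i":64,"nec":9,"u":48,"v":21}],"xm":[{"f":8,"fhj":55,"sb":26,"yvg":75},[68,44,71],[11,20,14]]}
After op 7 (add /gky/4/os 88): {"gky":[[58,15,27,72],{"jzw":57,"pz":41,"x":0},[93,45,8],{"k":30,"zxd":90},{"bij":50,"ekj":85,"os":88,"s":6}],"uk":[{"ia":81,"nn":62},[8,73,36,22,4],[8,58,43,47],[34,79,5,76,17],{"i":64,"nec":9,"u":48,"v":21}],"xm":[{"f":8,"fhj":55,"sb":26,"yvg":75},[68,44,71],[11,20,14]]}
After op 8 (replace /uk/2 98): {"gky":[[58,15,27,72],{"jzw":57,"pz":41,"x":0},[93,45,8],{"k":30,"zxd":90},{"bij":50,"ekj":85,"os":88,"s":6}],"uk":[{"ia":81,"nn":62},[8,73,36,22,4],98,[34,79,5,76,17],{"i":64,"nec":9,"u":48,"v":21}],"xm":[{"f":8,"fhj":55,"sb":26,"yvg":75},[68,44,71],[11,20,14]]}
After op 9 (remove /uk): {"gky":[[58,15,27,72],{"jzw":57,"pz":41,"x":0},[93,45,8],{"k":30,"zxd":90},{"bij":50,"ekj":85,"os":88,"s":6}],"xm":[{"f":8,"fhj":55,"sb":26,"yvg":75},[68,44,71],[11,20,14]]}
After op 10 (replace /xm/0/f 96): {"gky":[[58,15,27,72],{"jzw":57,"pz":41,"x":0},[93,45,8],{"k":30,"zxd":90},{"bij":50,"ekj":85,"os":88,"s":6}],"xm":[{"f":96,"fhj":55,"sb":26,"yvg":75},[68,44,71],[11,20,14]]}
After op 11 (replace /gky/2/1 15): {"gky":[[58,15,27,72],{"jzw":57,"pz":41,"x":0},[93,15,8],{"k":30,"zxd":90},{"bij":50,"ekj":85,"os":88,"s":6}],"xm":[{"f":96,"fhj":55,"sb":26,"yvg":75},[68,44,71],[11,20,14]]}
After op 12 (remove /xm/1/1): {"gky":[[58,15,27,72],{"jzw":57,"pz":41,"x":0},[93,15,8],{"k":30,"zxd":90},{"bij":50,"ekj":85,"os":88,"s":6}],"xm":[{"f":96,"fhj":55,"sb":26,"yvg":75},[68,71],[11,20,14]]}
After op 13 (add /gky/3/mc 42): {"gky":[[58,15,27,72],{"jzw":57,"pz":41,"x":0},[93,15,8],{"k":30,"mc":42,"zxd":90},{"bij":50,"ekj":85,"os":88,"s":6}],"xm":[{"f":96,"fhj":55,"sb":26,"yvg":75},[68,71],[11,20,14]]}
After op 14 (add /gky/2 32): {"gky":[[58,15,27,72],{"jzw":57,"pz":41,"x":0},32,[93,15,8],{"k":30,"mc":42,"zxd":90},{"bij":50,"ekj":85,"os":88,"s":6}],"xm":[{"f":96,"fhj":55,"sb":26,"yvg":75},[68,71],[11,20,14]]}
After op 15 (replace /xm/0/sb 41): {"gky":[[58,15,27,72],{"jzw":57,"pz":41,"x":0},32,[93,15,8],{"k":30,"mc":42,"zxd":90},{"bij":50,"ekj":85,"os":88,"s":6}],"xm":[{"f":96,"fhj":55,"sb":41,"yvg":75},[68,71],[11,20,14]]}
After op 16 (replace /xm/0/yvg 74): {"gky":[[58,15,27,72],{"jzw":57,"pz":41,"x":0},32,[93,15,8],{"k":30,"mc":42,"zxd":90},{"bij":50,"ekj":85,"os":88,"s":6}],"xm":[{"f":96,"fhj":55,"sb":41,"yvg":74},[68,71],[11,20,14]]}
After op 17 (remove /gky/4/zxd): {"gky":[[58,15,27,72],{"jzw":57,"pz":41,"x":0},32,[93,15,8],{"k":30,"mc":42},{"bij":50,"ekj":85,"os":88,"s":6}],"xm":[{"f":96,"fhj":55,"sb":41,"yvg":74},[68,71],[11,20,14]]}
After op 18 (add /gky/0/4 88): {"gky":[[58,15,27,72,88],{"jzw":57,"pz":41,"x":0},32,[93,15,8],{"k":30,"mc":42},{"bij":50,"ekj":85,"os":88,"s":6}],"xm":[{"f":96,"fhj":55,"sb":41,"yvg":74},[68,71],[11,20,14]]}
After op 19 (replace /xm/2/1 32): {"gky":[[58,15,27,72,88],{"jzw":57,"pz":41,"x":0},32,[93,15,8],{"k":30,"mc":42},{"bij":50,"ekj":85,"os":88,"s":6}],"xm":[{"f":96,"fhj":55,"sb":41,"yvg":74},[68,71],[11,32,14]]}
After op 20 (remove /gky): {"xm":[{"f":96,"fhj":55,"sb":41,"yvg":74},[68,71],[11,32,14]]}
After op 21 (add /xm/1/2 20): {"xm":[{"f":96,"fhj":55,"sb":41,"yvg":74},[68,71,20],[11,32,14]]}
After op 22 (add /xm/0/nz 7): {"xm":[{"f":96,"fhj":55,"nz":7,"sb":41,"yvg":74},[68,71,20],[11,32,14]]}
After op 23 (replace /xm/2/1 1): {"xm":[{"f":96,"fhj":55,"nz":7,"sb":41,"yvg":74},[68,71,20],[11,1,14]]}
After op 24 (replace /xm/2/1 73): {"xm":[{"f":96,"fhj":55,"nz":7,"sb":41,"yvg":74},[68,71,20],[11,73,14]]}
After op 25 (add /xm/1/3 36): {"xm":[{"f":96,"fhj":55,"nz":7,"sb":41,"yvg":74},[68,71,20,36],[11,73,14]]}
Value at /xm/2/1: 73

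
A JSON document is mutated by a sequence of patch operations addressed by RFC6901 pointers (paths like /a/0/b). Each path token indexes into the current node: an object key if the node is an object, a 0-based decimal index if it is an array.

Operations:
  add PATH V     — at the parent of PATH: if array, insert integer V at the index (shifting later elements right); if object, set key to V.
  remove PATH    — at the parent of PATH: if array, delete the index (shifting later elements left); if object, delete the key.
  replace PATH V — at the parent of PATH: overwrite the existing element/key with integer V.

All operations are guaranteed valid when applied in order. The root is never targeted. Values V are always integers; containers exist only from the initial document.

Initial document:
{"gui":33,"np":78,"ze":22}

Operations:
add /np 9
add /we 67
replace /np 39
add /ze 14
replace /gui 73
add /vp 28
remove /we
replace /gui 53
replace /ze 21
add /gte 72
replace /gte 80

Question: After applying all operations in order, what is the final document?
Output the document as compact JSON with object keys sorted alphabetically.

After op 1 (add /np 9): {"gui":33,"np":9,"ze":22}
After op 2 (add /we 67): {"gui":33,"np":9,"we":67,"ze":22}
After op 3 (replace /np 39): {"gui":33,"np":39,"we":67,"ze":22}
After op 4 (add /ze 14): {"gui":33,"np":39,"we":67,"ze":14}
After op 5 (replace /gui 73): {"gui":73,"np":39,"we":67,"ze":14}
After op 6 (add /vp 28): {"gui":73,"np":39,"vp":28,"we":67,"ze":14}
After op 7 (remove /we): {"gui":73,"np":39,"vp":28,"ze":14}
After op 8 (replace /gui 53): {"gui":53,"np":39,"vp":28,"ze":14}
After op 9 (replace /ze 21): {"gui":53,"np":39,"vp":28,"ze":21}
After op 10 (add /gte 72): {"gte":72,"gui":53,"np":39,"vp":28,"ze":21}
After op 11 (replace /gte 80): {"gte":80,"gui":53,"np":39,"vp":28,"ze":21}

Answer: {"gte":80,"gui":53,"np":39,"vp":28,"ze":21}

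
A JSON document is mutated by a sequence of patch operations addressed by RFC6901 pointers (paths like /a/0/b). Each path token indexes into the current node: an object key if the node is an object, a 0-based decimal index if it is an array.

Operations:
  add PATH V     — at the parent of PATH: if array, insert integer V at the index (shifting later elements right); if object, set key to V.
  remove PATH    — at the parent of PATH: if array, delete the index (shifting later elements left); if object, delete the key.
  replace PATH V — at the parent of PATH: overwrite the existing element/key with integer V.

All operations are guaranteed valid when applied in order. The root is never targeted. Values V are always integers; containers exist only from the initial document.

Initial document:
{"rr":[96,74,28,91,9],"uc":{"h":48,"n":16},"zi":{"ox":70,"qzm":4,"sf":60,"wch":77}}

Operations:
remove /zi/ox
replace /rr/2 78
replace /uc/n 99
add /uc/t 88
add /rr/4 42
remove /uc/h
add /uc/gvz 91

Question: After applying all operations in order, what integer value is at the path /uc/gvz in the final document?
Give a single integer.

After op 1 (remove /zi/ox): {"rr":[96,74,28,91,9],"uc":{"h":48,"n":16},"zi":{"qzm":4,"sf":60,"wch":77}}
After op 2 (replace /rr/2 78): {"rr":[96,74,78,91,9],"uc":{"h":48,"n":16},"zi":{"qzm":4,"sf":60,"wch":77}}
After op 3 (replace /uc/n 99): {"rr":[96,74,78,91,9],"uc":{"h":48,"n":99},"zi":{"qzm":4,"sf":60,"wch":77}}
After op 4 (add /uc/t 88): {"rr":[96,74,78,91,9],"uc":{"h":48,"n":99,"t":88},"zi":{"qzm":4,"sf":60,"wch":77}}
After op 5 (add /rr/4 42): {"rr":[96,74,78,91,42,9],"uc":{"h":48,"n":99,"t":88},"zi":{"qzm":4,"sf":60,"wch":77}}
After op 6 (remove /uc/h): {"rr":[96,74,78,91,42,9],"uc":{"n":99,"t":88},"zi":{"qzm":4,"sf":60,"wch":77}}
After op 7 (add /uc/gvz 91): {"rr":[96,74,78,91,42,9],"uc":{"gvz":91,"n":99,"t":88},"zi":{"qzm":4,"sf":60,"wch":77}}
Value at /uc/gvz: 91

Answer: 91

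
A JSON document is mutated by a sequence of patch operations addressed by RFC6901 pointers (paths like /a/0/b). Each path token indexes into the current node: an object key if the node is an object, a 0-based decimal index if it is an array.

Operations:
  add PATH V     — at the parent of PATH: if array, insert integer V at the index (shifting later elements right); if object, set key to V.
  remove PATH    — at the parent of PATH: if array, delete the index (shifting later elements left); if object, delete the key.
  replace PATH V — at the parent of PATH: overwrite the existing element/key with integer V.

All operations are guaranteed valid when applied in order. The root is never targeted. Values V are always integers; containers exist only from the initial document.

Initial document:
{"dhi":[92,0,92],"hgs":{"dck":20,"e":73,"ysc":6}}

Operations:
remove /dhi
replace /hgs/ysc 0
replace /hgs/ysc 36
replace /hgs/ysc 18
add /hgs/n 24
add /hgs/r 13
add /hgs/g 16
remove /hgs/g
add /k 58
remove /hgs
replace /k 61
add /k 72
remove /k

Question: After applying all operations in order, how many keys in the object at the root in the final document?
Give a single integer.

Answer: 0

Derivation:
After op 1 (remove /dhi): {"hgs":{"dck":20,"e":73,"ysc":6}}
After op 2 (replace /hgs/ysc 0): {"hgs":{"dck":20,"e":73,"ysc":0}}
After op 3 (replace /hgs/ysc 36): {"hgs":{"dck":20,"e":73,"ysc":36}}
After op 4 (replace /hgs/ysc 18): {"hgs":{"dck":20,"e":73,"ysc":18}}
After op 5 (add /hgs/n 24): {"hgs":{"dck":20,"e":73,"n":24,"ysc":18}}
After op 6 (add /hgs/r 13): {"hgs":{"dck":20,"e":73,"n":24,"r":13,"ysc":18}}
After op 7 (add /hgs/g 16): {"hgs":{"dck":20,"e":73,"g":16,"n":24,"r":13,"ysc":18}}
After op 8 (remove /hgs/g): {"hgs":{"dck":20,"e":73,"n":24,"r":13,"ysc":18}}
After op 9 (add /k 58): {"hgs":{"dck":20,"e":73,"n":24,"r":13,"ysc":18},"k":58}
After op 10 (remove /hgs): {"k":58}
After op 11 (replace /k 61): {"k":61}
After op 12 (add /k 72): {"k":72}
After op 13 (remove /k): {}
Size at the root: 0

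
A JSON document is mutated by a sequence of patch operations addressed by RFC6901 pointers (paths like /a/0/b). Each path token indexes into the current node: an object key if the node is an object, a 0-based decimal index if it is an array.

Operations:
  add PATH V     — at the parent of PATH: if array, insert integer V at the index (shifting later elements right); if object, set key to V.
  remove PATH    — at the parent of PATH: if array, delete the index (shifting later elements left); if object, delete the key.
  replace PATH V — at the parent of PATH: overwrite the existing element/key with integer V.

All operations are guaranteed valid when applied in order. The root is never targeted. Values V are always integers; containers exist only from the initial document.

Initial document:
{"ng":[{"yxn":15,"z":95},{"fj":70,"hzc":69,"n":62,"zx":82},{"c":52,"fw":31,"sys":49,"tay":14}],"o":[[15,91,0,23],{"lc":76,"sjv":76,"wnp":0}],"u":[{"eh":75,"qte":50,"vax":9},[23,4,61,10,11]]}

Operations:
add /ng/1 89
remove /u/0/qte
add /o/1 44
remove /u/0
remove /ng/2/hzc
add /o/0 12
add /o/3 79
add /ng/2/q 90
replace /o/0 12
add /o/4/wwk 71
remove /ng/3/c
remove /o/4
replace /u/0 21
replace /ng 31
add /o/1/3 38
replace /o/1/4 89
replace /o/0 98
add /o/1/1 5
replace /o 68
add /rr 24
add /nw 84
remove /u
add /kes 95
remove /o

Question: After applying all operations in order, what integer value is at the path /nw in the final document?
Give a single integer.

After op 1 (add /ng/1 89): {"ng":[{"yxn":15,"z":95},89,{"fj":70,"hzc":69,"n":62,"zx":82},{"c":52,"fw":31,"sys":49,"tay":14}],"o":[[15,91,0,23],{"lc":76,"sjv":76,"wnp":0}],"u":[{"eh":75,"qte":50,"vax":9},[23,4,61,10,11]]}
After op 2 (remove /u/0/qte): {"ng":[{"yxn":15,"z":95},89,{"fj":70,"hzc":69,"n":62,"zx":82},{"c":52,"fw":31,"sys":49,"tay":14}],"o":[[15,91,0,23],{"lc":76,"sjv":76,"wnp":0}],"u":[{"eh":75,"vax":9},[23,4,61,10,11]]}
After op 3 (add /o/1 44): {"ng":[{"yxn":15,"z":95},89,{"fj":70,"hzc":69,"n":62,"zx":82},{"c":52,"fw":31,"sys":49,"tay":14}],"o":[[15,91,0,23],44,{"lc":76,"sjv":76,"wnp":0}],"u":[{"eh":75,"vax":9},[23,4,61,10,11]]}
After op 4 (remove /u/0): {"ng":[{"yxn":15,"z":95},89,{"fj":70,"hzc":69,"n":62,"zx":82},{"c":52,"fw":31,"sys":49,"tay":14}],"o":[[15,91,0,23],44,{"lc":76,"sjv":76,"wnp":0}],"u":[[23,4,61,10,11]]}
After op 5 (remove /ng/2/hzc): {"ng":[{"yxn":15,"z":95},89,{"fj":70,"n":62,"zx":82},{"c":52,"fw":31,"sys":49,"tay":14}],"o":[[15,91,0,23],44,{"lc":76,"sjv":76,"wnp":0}],"u":[[23,4,61,10,11]]}
After op 6 (add /o/0 12): {"ng":[{"yxn":15,"z":95},89,{"fj":70,"n":62,"zx":82},{"c":52,"fw":31,"sys":49,"tay":14}],"o":[12,[15,91,0,23],44,{"lc":76,"sjv":76,"wnp":0}],"u":[[23,4,61,10,11]]}
After op 7 (add /o/3 79): {"ng":[{"yxn":15,"z":95},89,{"fj":70,"n":62,"zx":82},{"c":52,"fw":31,"sys":49,"tay":14}],"o":[12,[15,91,0,23],44,79,{"lc":76,"sjv":76,"wnp":0}],"u":[[23,4,61,10,11]]}
After op 8 (add /ng/2/q 90): {"ng":[{"yxn":15,"z":95},89,{"fj":70,"n":62,"q":90,"zx":82},{"c":52,"fw":31,"sys":49,"tay":14}],"o":[12,[15,91,0,23],44,79,{"lc":76,"sjv":76,"wnp":0}],"u":[[23,4,61,10,11]]}
After op 9 (replace /o/0 12): {"ng":[{"yxn":15,"z":95},89,{"fj":70,"n":62,"q":90,"zx":82},{"c":52,"fw":31,"sys":49,"tay":14}],"o":[12,[15,91,0,23],44,79,{"lc":76,"sjv":76,"wnp":0}],"u":[[23,4,61,10,11]]}
After op 10 (add /o/4/wwk 71): {"ng":[{"yxn":15,"z":95},89,{"fj":70,"n":62,"q":90,"zx":82},{"c":52,"fw":31,"sys":49,"tay":14}],"o":[12,[15,91,0,23],44,79,{"lc":76,"sjv":76,"wnp":0,"wwk":71}],"u":[[23,4,61,10,11]]}
After op 11 (remove /ng/3/c): {"ng":[{"yxn":15,"z":95},89,{"fj":70,"n":62,"q":90,"zx":82},{"fw":31,"sys":49,"tay":14}],"o":[12,[15,91,0,23],44,79,{"lc":76,"sjv":76,"wnp":0,"wwk":71}],"u":[[23,4,61,10,11]]}
After op 12 (remove /o/4): {"ng":[{"yxn":15,"z":95},89,{"fj":70,"n":62,"q":90,"zx":82},{"fw":31,"sys":49,"tay":14}],"o":[12,[15,91,0,23],44,79],"u":[[23,4,61,10,11]]}
After op 13 (replace /u/0 21): {"ng":[{"yxn":15,"z":95},89,{"fj":70,"n":62,"q":90,"zx":82},{"fw":31,"sys":49,"tay":14}],"o":[12,[15,91,0,23],44,79],"u":[21]}
After op 14 (replace /ng 31): {"ng":31,"o":[12,[15,91,0,23],44,79],"u":[21]}
After op 15 (add /o/1/3 38): {"ng":31,"o":[12,[15,91,0,38,23],44,79],"u":[21]}
After op 16 (replace /o/1/4 89): {"ng":31,"o":[12,[15,91,0,38,89],44,79],"u":[21]}
After op 17 (replace /o/0 98): {"ng":31,"o":[98,[15,91,0,38,89],44,79],"u":[21]}
After op 18 (add /o/1/1 5): {"ng":31,"o":[98,[15,5,91,0,38,89],44,79],"u":[21]}
After op 19 (replace /o 68): {"ng":31,"o":68,"u":[21]}
After op 20 (add /rr 24): {"ng":31,"o":68,"rr":24,"u":[21]}
After op 21 (add /nw 84): {"ng":31,"nw":84,"o":68,"rr":24,"u":[21]}
After op 22 (remove /u): {"ng":31,"nw":84,"o":68,"rr":24}
After op 23 (add /kes 95): {"kes":95,"ng":31,"nw":84,"o":68,"rr":24}
After op 24 (remove /o): {"kes":95,"ng":31,"nw":84,"rr":24}
Value at /nw: 84

Answer: 84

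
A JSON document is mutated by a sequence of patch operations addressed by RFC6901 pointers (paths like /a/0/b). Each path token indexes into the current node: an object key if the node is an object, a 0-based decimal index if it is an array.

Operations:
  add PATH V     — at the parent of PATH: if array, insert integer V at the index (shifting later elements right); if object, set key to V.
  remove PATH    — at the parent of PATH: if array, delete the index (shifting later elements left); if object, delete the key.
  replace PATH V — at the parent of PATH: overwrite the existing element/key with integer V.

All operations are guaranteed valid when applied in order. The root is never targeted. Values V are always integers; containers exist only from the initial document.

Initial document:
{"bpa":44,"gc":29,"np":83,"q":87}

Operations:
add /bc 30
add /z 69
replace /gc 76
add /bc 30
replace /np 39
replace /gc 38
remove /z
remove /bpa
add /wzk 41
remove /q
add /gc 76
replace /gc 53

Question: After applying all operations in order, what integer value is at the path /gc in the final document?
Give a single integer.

Answer: 53

Derivation:
After op 1 (add /bc 30): {"bc":30,"bpa":44,"gc":29,"np":83,"q":87}
After op 2 (add /z 69): {"bc":30,"bpa":44,"gc":29,"np":83,"q":87,"z":69}
After op 3 (replace /gc 76): {"bc":30,"bpa":44,"gc":76,"np":83,"q":87,"z":69}
After op 4 (add /bc 30): {"bc":30,"bpa":44,"gc":76,"np":83,"q":87,"z":69}
After op 5 (replace /np 39): {"bc":30,"bpa":44,"gc":76,"np":39,"q":87,"z":69}
After op 6 (replace /gc 38): {"bc":30,"bpa":44,"gc":38,"np":39,"q":87,"z":69}
After op 7 (remove /z): {"bc":30,"bpa":44,"gc":38,"np":39,"q":87}
After op 8 (remove /bpa): {"bc":30,"gc":38,"np":39,"q":87}
After op 9 (add /wzk 41): {"bc":30,"gc":38,"np":39,"q":87,"wzk":41}
After op 10 (remove /q): {"bc":30,"gc":38,"np":39,"wzk":41}
After op 11 (add /gc 76): {"bc":30,"gc":76,"np":39,"wzk":41}
After op 12 (replace /gc 53): {"bc":30,"gc":53,"np":39,"wzk":41}
Value at /gc: 53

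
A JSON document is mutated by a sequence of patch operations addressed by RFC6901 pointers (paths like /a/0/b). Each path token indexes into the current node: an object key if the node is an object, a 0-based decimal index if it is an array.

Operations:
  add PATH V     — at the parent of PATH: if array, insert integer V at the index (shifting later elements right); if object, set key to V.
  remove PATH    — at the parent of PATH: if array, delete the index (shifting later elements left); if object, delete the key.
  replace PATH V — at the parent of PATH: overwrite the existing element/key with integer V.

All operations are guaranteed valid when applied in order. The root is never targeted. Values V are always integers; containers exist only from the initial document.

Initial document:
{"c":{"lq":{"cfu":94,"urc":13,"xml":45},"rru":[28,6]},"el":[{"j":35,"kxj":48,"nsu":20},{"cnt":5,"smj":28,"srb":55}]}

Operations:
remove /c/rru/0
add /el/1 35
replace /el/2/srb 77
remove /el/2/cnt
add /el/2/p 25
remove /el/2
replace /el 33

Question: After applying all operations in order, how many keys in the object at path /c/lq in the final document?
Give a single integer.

Answer: 3

Derivation:
After op 1 (remove /c/rru/0): {"c":{"lq":{"cfu":94,"urc":13,"xml":45},"rru":[6]},"el":[{"j":35,"kxj":48,"nsu":20},{"cnt":5,"smj":28,"srb":55}]}
After op 2 (add /el/1 35): {"c":{"lq":{"cfu":94,"urc":13,"xml":45},"rru":[6]},"el":[{"j":35,"kxj":48,"nsu":20},35,{"cnt":5,"smj":28,"srb":55}]}
After op 3 (replace /el/2/srb 77): {"c":{"lq":{"cfu":94,"urc":13,"xml":45},"rru":[6]},"el":[{"j":35,"kxj":48,"nsu":20},35,{"cnt":5,"smj":28,"srb":77}]}
After op 4 (remove /el/2/cnt): {"c":{"lq":{"cfu":94,"urc":13,"xml":45},"rru":[6]},"el":[{"j":35,"kxj":48,"nsu":20},35,{"smj":28,"srb":77}]}
After op 5 (add /el/2/p 25): {"c":{"lq":{"cfu":94,"urc":13,"xml":45},"rru":[6]},"el":[{"j":35,"kxj":48,"nsu":20},35,{"p":25,"smj":28,"srb":77}]}
After op 6 (remove /el/2): {"c":{"lq":{"cfu":94,"urc":13,"xml":45},"rru":[6]},"el":[{"j":35,"kxj":48,"nsu":20},35]}
After op 7 (replace /el 33): {"c":{"lq":{"cfu":94,"urc":13,"xml":45},"rru":[6]},"el":33}
Size at path /c/lq: 3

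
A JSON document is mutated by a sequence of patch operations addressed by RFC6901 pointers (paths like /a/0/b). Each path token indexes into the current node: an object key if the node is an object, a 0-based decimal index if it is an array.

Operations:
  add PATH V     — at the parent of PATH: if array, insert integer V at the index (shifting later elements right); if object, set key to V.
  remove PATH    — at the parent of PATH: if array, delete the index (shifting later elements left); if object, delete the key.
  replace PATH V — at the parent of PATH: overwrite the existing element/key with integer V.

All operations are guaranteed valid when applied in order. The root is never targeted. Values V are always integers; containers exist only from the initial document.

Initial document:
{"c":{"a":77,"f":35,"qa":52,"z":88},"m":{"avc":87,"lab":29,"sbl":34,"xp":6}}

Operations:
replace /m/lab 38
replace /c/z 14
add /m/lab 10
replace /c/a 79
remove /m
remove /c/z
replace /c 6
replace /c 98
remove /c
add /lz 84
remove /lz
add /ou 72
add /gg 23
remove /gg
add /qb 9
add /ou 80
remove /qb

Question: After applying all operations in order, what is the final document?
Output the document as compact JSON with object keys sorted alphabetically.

Answer: {"ou":80}

Derivation:
After op 1 (replace /m/lab 38): {"c":{"a":77,"f":35,"qa":52,"z":88},"m":{"avc":87,"lab":38,"sbl":34,"xp":6}}
After op 2 (replace /c/z 14): {"c":{"a":77,"f":35,"qa":52,"z":14},"m":{"avc":87,"lab":38,"sbl":34,"xp":6}}
After op 3 (add /m/lab 10): {"c":{"a":77,"f":35,"qa":52,"z":14},"m":{"avc":87,"lab":10,"sbl":34,"xp":6}}
After op 4 (replace /c/a 79): {"c":{"a":79,"f":35,"qa":52,"z":14},"m":{"avc":87,"lab":10,"sbl":34,"xp":6}}
After op 5 (remove /m): {"c":{"a":79,"f":35,"qa":52,"z":14}}
After op 6 (remove /c/z): {"c":{"a":79,"f":35,"qa":52}}
After op 7 (replace /c 6): {"c":6}
After op 8 (replace /c 98): {"c":98}
After op 9 (remove /c): {}
After op 10 (add /lz 84): {"lz":84}
After op 11 (remove /lz): {}
After op 12 (add /ou 72): {"ou":72}
After op 13 (add /gg 23): {"gg":23,"ou":72}
After op 14 (remove /gg): {"ou":72}
After op 15 (add /qb 9): {"ou":72,"qb":9}
After op 16 (add /ou 80): {"ou":80,"qb":9}
After op 17 (remove /qb): {"ou":80}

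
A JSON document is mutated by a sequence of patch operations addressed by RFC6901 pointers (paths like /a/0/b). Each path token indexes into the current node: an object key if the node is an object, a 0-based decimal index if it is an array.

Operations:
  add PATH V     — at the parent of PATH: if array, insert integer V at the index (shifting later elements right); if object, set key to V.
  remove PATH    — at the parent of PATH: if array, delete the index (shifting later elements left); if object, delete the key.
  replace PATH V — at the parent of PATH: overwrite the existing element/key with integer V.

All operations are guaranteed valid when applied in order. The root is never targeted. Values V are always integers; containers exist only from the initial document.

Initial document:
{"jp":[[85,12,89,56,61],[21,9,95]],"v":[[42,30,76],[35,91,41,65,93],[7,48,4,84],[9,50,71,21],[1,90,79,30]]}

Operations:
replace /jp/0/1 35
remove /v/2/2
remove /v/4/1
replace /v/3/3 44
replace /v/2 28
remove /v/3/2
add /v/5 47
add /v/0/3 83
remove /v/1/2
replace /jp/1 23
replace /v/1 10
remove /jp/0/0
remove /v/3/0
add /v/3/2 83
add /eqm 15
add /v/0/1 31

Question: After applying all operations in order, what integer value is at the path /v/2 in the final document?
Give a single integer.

Answer: 28

Derivation:
After op 1 (replace /jp/0/1 35): {"jp":[[85,35,89,56,61],[21,9,95]],"v":[[42,30,76],[35,91,41,65,93],[7,48,4,84],[9,50,71,21],[1,90,79,30]]}
After op 2 (remove /v/2/2): {"jp":[[85,35,89,56,61],[21,9,95]],"v":[[42,30,76],[35,91,41,65,93],[7,48,84],[9,50,71,21],[1,90,79,30]]}
After op 3 (remove /v/4/1): {"jp":[[85,35,89,56,61],[21,9,95]],"v":[[42,30,76],[35,91,41,65,93],[7,48,84],[9,50,71,21],[1,79,30]]}
After op 4 (replace /v/3/3 44): {"jp":[[85,35,89,56,61],[21,9,95]],"v":[[42,30,76],[35,91,41,65,93],[7,48,84],[9,50,71,44],[1,79,30]]}
After op 5 (replace /v/2 28): {"jp":[[85,35,89,56,61],[21,9,95]],"v":[[42,30,76],[35,91,41,65,93],28,[9,50,71,44],[1,79,30]]}
After op 6 (remove /v/3/2): {"jp":[[85,35,89,56,61],[21,9,95]],"v":[[42,30,76],[35,91,41,65,93],28,[9,50,44],[1,79,30]]}
After op 7 (add /v/5 47): {"jp":[[85,35,89,56,61],[21,9,95]],"v":[[42,30,76],[35,91,41,65,93],28,[9,50,44],[1,79,30],47]}
After op 8 (add /v/0/3 83): {"jp":[[85,35,89,56,61],[21,9,95]],"v":[[42,30,76,83],[35,91,41,65,93],28,[9,50,44],[1,79,30],47]}
After op 9 (remove /v/1/2): {"jp":[[85,35,89,56,61],[21,9,95]],"v":[[42,30,76,83],[35,91,65,93],28,[9,50,44],[1,79,30],47]}
After op 10 (replace /jp/1 23): {"jp":[[85,35,89,56,61],23],"v":[[42,30,76,83],[35,91,65,93],28,[9,50,44],[1,79,30],47]}
After op 11 (replace /v/1 10): {"jp":[[85,35,89,56,61],23],"v":[[42,30,76,83],10,28,[9,50,44],[1,79,30],47]}
After op 12 (remove /jp/0/0): {"jp":[[35,89,56,61],23],"v":[[42,30,76,83],10,28,[9,50,44],[1,79,30],47]}
After op 13 (remove /v/3/0): {"jp":[[35,89,56,61],23],"v":[[42,30,76,83],10,28,[50,44],[1,79,30],47]}
After op 14 (add /v/3/2 83): {"jp":[[35,89,56,61],23],"v":[[42,30,76,83],10,28,[50,44,83],[1,79,30],47]}
After op 15 (add /eqm 15): {"eqm":15,"jp":[[35,89,56,61],23],"v":[[42,30,76,83],10,28,[50,44,83],[1,79,30],47]}
After op 16 (add /v/0/1 31): {"eqm":15,"jp":[[35,89,56,61],23],"v":[[42,31,30,76,83],10,28,[50,44,83],[1,79,30],47]}
Value at /v/2: 28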